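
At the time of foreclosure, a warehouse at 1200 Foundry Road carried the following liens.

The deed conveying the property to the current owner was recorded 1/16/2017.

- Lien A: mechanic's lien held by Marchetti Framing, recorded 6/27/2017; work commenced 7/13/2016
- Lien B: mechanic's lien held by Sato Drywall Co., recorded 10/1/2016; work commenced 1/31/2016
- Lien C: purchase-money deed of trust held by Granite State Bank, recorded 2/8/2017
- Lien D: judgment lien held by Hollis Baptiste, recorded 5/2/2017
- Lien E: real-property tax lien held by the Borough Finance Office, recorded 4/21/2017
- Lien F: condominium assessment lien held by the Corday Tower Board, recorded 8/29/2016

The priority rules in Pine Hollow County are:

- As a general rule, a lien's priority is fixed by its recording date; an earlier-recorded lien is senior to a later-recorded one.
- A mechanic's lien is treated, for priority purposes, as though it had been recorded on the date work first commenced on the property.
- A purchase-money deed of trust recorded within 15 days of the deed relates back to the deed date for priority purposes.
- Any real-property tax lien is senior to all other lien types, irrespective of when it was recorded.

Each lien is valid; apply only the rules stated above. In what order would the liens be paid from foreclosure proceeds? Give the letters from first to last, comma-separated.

E, B, A, F, C, D

Effective dates after the stated exceptions: A's effective date is 7/13/2016, when work began; B is treated as recorded 1/31/2016, the work-commencement date; C missed the 15-day window (23 days after the deed), so its recording date stands.
E, as a real-property tax lien, has superpriority and ranks first.
Among the remaining liens, by effective date: B (1/31/2016), A (7/13/2016), F (8/29/2016), C (2/8/2017), D (5/2/2017).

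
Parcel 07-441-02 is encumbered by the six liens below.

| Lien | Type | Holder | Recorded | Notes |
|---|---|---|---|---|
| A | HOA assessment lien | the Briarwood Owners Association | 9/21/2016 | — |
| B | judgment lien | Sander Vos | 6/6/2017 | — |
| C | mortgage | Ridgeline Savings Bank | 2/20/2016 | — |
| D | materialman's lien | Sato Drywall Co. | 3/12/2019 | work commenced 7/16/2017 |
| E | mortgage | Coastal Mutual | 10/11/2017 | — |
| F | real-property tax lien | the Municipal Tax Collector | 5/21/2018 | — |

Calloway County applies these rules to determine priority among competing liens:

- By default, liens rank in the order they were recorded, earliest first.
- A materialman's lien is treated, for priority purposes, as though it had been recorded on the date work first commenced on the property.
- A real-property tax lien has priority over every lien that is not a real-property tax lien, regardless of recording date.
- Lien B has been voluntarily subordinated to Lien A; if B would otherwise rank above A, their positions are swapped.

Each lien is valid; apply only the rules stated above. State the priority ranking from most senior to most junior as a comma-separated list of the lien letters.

F, C, A, B, D, E

First, effective dates: D's effective date is 7/16/2017, when work began.
F is a real-property tax lien and takes priority over every other lien.
Among the remaining liens, by effective date: C (2/20/2016), A (9/21/2016), B (6/6/2017), D (7/16/2017), E (10/11/2017).
B already ranks below A; the subordination has no effect.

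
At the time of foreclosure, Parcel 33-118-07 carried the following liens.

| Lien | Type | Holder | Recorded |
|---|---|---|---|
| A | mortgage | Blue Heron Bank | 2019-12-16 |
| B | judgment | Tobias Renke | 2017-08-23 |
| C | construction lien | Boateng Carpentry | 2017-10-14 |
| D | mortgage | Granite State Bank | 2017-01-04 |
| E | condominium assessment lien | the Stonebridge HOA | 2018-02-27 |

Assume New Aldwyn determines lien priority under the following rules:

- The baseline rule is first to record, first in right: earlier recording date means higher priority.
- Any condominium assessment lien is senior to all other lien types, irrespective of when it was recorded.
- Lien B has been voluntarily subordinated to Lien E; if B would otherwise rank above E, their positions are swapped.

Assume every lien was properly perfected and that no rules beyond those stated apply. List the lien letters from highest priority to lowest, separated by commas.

E is a condominium assessment lien, so it outranks all other liens regardless of date.
The other liens, earliest effective date first: D (2017-01-04), B (2017-08-23), C (2017-10-14), A (2019-12-16).
B is already junior to E, so the subordination agreement changes nothing.

E, D, B, C, A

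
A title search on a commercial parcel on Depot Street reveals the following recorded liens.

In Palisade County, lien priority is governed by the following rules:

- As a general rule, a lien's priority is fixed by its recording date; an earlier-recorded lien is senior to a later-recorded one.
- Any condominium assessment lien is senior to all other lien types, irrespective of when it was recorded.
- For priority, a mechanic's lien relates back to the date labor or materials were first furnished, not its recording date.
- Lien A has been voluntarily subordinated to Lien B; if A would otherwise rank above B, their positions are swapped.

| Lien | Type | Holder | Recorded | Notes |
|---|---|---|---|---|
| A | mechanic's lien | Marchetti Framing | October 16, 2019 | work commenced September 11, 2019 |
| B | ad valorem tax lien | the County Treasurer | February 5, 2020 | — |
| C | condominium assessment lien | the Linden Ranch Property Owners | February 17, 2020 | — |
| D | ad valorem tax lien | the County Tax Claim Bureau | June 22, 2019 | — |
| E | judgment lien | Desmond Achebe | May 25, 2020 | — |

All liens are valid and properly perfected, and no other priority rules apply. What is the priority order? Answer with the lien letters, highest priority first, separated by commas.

C, D, B, A, E

Adjusting effective dates: A relates back to September 11, 2019 (work commenced).
C, as a condominium assessment lien, has superpriority and ranks first.
Ordering the rest by effective date: D (June 22, 2019), A (September 11, 2019), B (February 5, 2020), E (May 25, 2020).
A would otherwise be senior to B, so under the subordination agreement A and B exchange positions.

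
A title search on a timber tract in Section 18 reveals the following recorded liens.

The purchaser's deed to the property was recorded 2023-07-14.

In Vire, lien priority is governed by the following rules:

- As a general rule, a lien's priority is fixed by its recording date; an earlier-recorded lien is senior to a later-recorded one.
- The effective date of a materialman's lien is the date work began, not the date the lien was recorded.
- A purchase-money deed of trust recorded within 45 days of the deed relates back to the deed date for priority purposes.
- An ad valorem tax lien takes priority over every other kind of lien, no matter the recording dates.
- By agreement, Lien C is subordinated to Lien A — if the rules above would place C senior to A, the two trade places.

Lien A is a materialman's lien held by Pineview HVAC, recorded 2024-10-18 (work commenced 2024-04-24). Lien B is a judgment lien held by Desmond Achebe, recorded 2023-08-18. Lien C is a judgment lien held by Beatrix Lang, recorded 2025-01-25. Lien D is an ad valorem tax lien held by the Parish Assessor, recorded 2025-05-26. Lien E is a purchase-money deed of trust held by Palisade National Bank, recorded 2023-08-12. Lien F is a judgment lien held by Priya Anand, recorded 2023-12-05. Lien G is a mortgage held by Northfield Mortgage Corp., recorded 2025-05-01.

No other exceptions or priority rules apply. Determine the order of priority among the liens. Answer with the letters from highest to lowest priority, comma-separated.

D, E, B, F, A, C, G

Adjusting effective dates: A is treated as recorded 2024-04-24, the work-commencement date; E was recorded within the 45-day window, so its effective date is the deed date 2023-07-14.
D, as an ad valorem tax lien, has superpriority and ranks first.
Remaining liens by effective date: E (2023-07-14), B (2023-08-18), F (2023-12-05), A (2024-04-24), C (2025-01-25), G (2025-05-01).
C is already junior to A, so the subordination agreement changes nothing.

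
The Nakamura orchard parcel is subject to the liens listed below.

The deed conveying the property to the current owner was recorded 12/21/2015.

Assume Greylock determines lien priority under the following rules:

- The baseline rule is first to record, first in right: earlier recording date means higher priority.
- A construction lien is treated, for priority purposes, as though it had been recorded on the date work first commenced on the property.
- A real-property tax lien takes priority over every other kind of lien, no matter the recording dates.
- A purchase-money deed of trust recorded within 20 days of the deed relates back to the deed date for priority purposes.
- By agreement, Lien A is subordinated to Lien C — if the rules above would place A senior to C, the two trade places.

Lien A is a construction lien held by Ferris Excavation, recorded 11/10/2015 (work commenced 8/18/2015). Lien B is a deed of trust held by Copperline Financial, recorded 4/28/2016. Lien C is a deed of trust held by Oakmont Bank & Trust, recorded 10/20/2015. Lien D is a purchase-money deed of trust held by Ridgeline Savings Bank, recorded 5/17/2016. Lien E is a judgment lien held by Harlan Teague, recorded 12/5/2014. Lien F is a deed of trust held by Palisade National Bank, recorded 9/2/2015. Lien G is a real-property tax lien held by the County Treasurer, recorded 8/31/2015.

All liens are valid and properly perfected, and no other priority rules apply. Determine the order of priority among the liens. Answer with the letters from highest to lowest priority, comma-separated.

Adjusting effective dates: A relates back to 8/18/2015 (work commenced); D was recorded 148 days after the deed — beyond 20 days — so no relation-back applies.
G is a real-property tax lien and takes priority over every other lien.
Remaining liens by effective date: E (12/5/2014), A (8/18/2015), F (9/2/2015), C (10/20/2015), B (4/28/2016), D (5/17/2016).
A is senior to C before the subordination, so the two trade places.

G, E, C, F, A, B, D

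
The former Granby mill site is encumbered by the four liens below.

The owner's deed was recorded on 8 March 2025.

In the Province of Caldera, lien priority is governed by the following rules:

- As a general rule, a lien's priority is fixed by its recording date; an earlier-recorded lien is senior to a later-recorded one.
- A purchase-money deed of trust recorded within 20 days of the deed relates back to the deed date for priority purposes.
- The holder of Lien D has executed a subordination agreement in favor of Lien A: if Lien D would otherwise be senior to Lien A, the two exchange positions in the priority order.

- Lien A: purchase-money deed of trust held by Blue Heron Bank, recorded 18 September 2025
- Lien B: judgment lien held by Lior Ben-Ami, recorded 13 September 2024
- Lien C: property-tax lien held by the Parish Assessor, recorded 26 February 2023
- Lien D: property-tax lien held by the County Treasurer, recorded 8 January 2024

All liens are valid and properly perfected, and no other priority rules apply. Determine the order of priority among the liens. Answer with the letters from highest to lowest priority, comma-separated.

Effective dates after the stated exceptions: A missed the 20-day window (194 days after the deed), so its recording date stands.
Sorted by effective date: C (26 February 2023), D (8 January 2024), B (13 September 2024), A (18 September 2025).
The subordination applies — D was senior to A — so D and A swap.

C, A, B, D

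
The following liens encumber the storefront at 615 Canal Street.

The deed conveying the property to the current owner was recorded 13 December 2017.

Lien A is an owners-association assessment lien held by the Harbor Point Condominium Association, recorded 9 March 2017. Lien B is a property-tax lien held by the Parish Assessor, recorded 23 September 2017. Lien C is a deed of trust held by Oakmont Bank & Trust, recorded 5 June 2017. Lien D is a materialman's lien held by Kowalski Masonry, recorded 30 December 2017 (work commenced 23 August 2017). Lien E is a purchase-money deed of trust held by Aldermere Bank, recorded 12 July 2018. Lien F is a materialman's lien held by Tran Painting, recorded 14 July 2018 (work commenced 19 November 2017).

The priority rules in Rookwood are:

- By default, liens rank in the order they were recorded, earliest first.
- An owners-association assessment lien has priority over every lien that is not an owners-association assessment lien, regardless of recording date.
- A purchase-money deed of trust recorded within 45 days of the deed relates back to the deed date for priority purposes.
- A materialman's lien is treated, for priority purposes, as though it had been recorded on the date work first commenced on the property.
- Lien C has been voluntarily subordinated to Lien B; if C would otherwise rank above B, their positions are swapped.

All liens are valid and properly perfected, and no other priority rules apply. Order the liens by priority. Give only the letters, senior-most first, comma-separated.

Effective dates: D's effective date is 23 August 2017, when work began; E was recorded 211 days after the deed, outside the 45-day window, so it keeps its recording date; F is treated as recorded 19 November 2017, the work-commencement date.
A is an owners-association assessment lien and takes priority over every other lien.
Remaining liens by effective date: C (5 June 2017), D (23 August 2017), B (23 September 2017), F (19 November 2017), E (12 July 2018).
C would otherwise be senior to B, so under the subordination agreement C and B exchange positions.

A, B, D, C, F, E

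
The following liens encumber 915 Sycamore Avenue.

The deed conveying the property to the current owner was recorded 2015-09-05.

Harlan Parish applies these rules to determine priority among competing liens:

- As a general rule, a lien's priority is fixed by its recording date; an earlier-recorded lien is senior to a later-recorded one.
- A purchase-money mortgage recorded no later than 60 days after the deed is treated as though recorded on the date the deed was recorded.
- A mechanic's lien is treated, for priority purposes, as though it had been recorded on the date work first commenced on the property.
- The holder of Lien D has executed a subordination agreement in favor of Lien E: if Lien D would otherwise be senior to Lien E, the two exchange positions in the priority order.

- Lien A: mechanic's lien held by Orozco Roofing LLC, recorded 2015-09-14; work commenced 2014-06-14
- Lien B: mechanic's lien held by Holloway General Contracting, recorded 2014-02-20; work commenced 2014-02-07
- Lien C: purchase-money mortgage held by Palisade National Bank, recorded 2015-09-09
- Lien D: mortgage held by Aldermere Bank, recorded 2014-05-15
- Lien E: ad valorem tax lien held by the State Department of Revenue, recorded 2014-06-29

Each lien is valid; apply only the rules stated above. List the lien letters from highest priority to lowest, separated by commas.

B, E, A, D, C

Effective dates after the stated exceptions: A relates back to 2014-06-14 (work commenced); B's effective date is 2014-02-07, when work began; C's effective date is the deed date, 2015-09-05.
Sorted by effective date: B (2014-02-07), D (2014-05-15), A (2014-06-14), E (2014-06-29), C (2015-09-05).
D is senior to E before the subordination, so the two trade places.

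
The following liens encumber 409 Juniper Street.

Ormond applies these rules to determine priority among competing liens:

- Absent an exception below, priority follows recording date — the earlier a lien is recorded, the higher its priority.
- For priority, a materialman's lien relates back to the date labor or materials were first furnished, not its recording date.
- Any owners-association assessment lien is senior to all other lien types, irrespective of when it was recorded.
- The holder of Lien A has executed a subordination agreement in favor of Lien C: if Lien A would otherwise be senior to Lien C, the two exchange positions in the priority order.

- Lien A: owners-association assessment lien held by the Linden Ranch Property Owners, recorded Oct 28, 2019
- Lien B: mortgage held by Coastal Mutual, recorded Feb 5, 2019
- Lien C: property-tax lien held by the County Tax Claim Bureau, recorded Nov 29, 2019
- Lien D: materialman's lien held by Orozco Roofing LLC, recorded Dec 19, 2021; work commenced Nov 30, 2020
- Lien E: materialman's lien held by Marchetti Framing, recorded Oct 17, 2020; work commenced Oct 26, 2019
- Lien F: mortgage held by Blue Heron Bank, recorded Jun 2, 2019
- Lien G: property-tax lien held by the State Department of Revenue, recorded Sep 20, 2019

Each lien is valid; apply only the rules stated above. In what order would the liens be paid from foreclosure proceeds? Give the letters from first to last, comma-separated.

C, B, F, G, E, A, D

Effective dates after the stated exceptions: D is treated as recorded Nov 30, 2020, the work-commencement date; E relates back to Oct 26, 2019 (work commenced).
A is an owners-association assessment lien, so it outranks all other liens regardless of date.
Among the remaining liens, by effective date: B (Feb 5, 2019), F (Jun 2, 2019), G (Sep 20, 2019), E (Oct 26, 2019), C (Nov 29, 2019), D (Nov 30, 2020).
A is senior to C before the subordination, so the two trade places.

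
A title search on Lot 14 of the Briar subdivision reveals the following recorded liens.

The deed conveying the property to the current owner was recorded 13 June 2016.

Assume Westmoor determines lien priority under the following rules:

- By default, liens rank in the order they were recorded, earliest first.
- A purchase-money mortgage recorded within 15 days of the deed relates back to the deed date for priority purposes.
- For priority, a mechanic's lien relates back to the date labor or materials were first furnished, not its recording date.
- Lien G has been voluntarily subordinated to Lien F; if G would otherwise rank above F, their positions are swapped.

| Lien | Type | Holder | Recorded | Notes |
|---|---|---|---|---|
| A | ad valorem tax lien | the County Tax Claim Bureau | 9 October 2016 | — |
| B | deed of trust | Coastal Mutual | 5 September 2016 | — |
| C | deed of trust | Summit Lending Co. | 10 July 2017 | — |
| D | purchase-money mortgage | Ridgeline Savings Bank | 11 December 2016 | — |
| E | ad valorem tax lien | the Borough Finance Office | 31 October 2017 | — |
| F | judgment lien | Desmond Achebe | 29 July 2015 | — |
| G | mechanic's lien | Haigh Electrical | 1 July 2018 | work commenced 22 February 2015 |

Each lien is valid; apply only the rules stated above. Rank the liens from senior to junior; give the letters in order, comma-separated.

F, G, B, A, D, C, E

Effective dates after the stated exceptions: D was recorded 181 days after the deed — beyond 15 days — so no relation-back applies; G is treated as recorded 22 February 2015, the work-commencement date.
By effective date: G (22 February 2015), F (29 July 2015), B (5 September 2016), A (9 October 2016), D (11 December 2016), C (10 July 2017), E (31 October 2017).
G is senior to F before the subordination, so the two trade places.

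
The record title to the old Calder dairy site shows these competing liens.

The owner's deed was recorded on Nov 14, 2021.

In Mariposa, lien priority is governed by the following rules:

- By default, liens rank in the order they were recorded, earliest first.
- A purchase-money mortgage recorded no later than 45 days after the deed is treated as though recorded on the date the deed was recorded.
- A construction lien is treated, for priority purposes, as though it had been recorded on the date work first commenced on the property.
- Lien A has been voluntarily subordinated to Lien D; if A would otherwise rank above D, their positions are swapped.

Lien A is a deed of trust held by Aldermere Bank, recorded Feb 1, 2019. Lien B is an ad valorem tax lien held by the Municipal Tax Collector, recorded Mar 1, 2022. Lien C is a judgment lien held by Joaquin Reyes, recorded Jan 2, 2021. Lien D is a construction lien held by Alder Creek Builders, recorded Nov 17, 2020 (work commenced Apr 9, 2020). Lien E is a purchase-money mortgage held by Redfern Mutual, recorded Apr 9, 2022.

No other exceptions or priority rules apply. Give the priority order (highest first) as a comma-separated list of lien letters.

First, effective dates: D is treated as recorded Apr 9, 2020, the work-commencement date; E was recorded 146 days after the deed, outside the 45-day window, so it keeps its recording date.
Sorted by effective date: A (Feb 1, 2019), D (Apr 9, 2020), C (Jan 2, 2021), B (Mar 1, 2022), E (Apr 9, 2022).
A is senior to D before the subordination, so the two trade places.

D, A, C, B, E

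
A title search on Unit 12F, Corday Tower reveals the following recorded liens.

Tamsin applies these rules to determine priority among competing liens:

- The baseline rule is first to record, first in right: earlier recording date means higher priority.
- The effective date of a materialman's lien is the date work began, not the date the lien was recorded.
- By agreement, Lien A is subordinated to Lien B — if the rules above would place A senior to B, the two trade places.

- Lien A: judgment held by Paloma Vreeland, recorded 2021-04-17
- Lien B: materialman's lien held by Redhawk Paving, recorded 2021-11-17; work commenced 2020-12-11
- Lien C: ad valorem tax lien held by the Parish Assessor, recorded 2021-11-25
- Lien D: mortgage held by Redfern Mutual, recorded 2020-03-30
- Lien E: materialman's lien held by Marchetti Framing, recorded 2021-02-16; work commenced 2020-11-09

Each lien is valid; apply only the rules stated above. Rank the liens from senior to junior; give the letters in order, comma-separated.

D, E, B, A, C

First, effective dates: B relates back to 2020-12-11 (work commenced); E relates back to 2020-11-09 (work commenced).
Ordering by effective date: D (2020-03-30), E (2020-11-09), B (2020-12-11), A (2021-04-17), C (2021-11-25).
Since A is not senior to B, the subordination leaves the order unchanged.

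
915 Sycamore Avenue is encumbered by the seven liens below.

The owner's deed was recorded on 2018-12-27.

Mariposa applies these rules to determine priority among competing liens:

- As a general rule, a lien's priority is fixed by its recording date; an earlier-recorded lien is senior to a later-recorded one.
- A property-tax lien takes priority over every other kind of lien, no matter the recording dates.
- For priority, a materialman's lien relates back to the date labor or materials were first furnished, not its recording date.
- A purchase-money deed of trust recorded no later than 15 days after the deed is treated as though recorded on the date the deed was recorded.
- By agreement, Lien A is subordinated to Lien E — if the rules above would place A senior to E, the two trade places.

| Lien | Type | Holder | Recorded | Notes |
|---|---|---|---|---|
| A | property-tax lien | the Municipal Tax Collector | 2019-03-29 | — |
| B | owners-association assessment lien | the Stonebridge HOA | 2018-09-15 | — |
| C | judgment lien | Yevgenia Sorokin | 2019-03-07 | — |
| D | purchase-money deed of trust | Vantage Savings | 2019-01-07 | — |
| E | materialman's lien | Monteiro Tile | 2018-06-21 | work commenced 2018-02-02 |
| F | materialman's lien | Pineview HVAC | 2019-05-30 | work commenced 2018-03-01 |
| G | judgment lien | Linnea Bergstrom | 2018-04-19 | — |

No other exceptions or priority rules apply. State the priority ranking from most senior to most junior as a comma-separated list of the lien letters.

E, A, F, G, B, D, C

First, effective dates: D relates back to the deed date 2018-12-27; E's effective date is 2018-02-02, when work began; F is treated as recorded 2018-03-01, the work-commencement date.
A is a property-tax lien, so it outranks all other liens regardless of date.
The other liens, earliest effective date first: E (2018-02-02), F (2018-03-01), G (2018-04-19), B (2018-09-15), D (2018-12-27), C (2019-03-07).
Because A would otherwise rank above E, the subordination swaps them.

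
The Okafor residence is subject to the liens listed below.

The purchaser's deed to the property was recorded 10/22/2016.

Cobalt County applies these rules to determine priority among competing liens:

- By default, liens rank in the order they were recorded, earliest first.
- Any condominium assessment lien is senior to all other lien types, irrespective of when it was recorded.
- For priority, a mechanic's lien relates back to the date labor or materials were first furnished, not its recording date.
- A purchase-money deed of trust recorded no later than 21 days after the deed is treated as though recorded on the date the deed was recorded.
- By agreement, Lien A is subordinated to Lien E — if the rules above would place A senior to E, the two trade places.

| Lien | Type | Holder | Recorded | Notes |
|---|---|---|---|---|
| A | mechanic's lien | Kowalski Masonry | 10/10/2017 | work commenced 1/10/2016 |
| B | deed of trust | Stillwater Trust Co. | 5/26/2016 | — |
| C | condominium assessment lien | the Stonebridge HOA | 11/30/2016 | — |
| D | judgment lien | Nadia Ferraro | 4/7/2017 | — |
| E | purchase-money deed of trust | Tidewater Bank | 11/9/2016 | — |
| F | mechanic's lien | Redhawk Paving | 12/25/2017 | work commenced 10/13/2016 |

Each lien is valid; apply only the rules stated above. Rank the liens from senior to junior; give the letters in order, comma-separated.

C, E, B, F, A, D

Effective dates: A relates back to 1/10/2016 (work commenced); E's effective date is the deed date, 10/22/2016; F's effective date is 10/13/2016, when work began.
C is a condominium assessment lien, so it outranks all other liens regardless of date.
The other liens, earliest effective date first: A (1/10/2016), B (5/26/2016), F (10/13/2016), E (10/22/2016), D (4/7/2017).
A is senior to E before the subordination, so the two trade places.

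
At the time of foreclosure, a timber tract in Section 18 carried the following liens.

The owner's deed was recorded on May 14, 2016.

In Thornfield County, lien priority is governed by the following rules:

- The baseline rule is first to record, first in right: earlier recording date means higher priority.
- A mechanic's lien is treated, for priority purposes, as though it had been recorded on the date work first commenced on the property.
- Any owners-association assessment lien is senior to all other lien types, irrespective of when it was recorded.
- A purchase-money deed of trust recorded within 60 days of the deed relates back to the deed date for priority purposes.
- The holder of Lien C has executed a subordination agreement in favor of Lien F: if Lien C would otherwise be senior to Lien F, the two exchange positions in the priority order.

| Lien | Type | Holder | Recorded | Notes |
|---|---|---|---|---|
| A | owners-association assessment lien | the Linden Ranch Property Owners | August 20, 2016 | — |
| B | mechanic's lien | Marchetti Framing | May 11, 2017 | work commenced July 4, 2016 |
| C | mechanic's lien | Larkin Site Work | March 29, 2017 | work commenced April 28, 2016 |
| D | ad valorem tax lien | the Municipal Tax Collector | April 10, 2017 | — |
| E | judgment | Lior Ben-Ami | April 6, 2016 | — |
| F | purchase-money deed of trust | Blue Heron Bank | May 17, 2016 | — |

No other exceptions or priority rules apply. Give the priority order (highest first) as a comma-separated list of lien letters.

Effective dates after the stated exceptions: B is treated as recorded July 4, 2016, the work-commencement date; C's effective date is April 28, 2016, when work began; F's effective date is the deed date, May 14, 2016.
As an owners-association assessment lien, A is senior to every other lien.
The other liens, earliest effective date first: E (April 6, 2016), C (April 28, 2016), F (May 14, 2016), B (July 4, 2016), D (April 10, 2017).
C would otherwise be senior to F, so under the subordination agreement C and F exchange positions.

A, E, F, C, B, D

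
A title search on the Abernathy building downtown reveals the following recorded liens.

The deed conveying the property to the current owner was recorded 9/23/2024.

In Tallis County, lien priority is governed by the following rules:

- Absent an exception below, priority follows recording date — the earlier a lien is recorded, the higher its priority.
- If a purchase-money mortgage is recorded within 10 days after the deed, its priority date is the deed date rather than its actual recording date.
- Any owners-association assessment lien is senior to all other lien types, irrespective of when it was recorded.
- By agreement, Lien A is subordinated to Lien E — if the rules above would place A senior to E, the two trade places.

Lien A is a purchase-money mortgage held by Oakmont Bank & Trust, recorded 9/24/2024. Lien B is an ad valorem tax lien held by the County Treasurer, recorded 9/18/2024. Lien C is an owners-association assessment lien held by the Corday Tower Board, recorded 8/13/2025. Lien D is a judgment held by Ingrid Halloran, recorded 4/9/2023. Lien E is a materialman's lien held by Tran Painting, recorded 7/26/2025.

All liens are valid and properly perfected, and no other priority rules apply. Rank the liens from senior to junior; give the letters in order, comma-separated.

C, D, B, E, A

Effective dates after the stated exceptions: A was recorded within the 10-day window, so its effective date is the deed date 9/23/2024.
As an owners-association assessment lien, C is senior to every other lien.
Remaining liens by effective date: D (4/9/2023), B (9/18/2024), A (9/23/2024), E (7/26/2025).
A would otherwise be senior to E, so under the subordination agreement A and E exchange positions.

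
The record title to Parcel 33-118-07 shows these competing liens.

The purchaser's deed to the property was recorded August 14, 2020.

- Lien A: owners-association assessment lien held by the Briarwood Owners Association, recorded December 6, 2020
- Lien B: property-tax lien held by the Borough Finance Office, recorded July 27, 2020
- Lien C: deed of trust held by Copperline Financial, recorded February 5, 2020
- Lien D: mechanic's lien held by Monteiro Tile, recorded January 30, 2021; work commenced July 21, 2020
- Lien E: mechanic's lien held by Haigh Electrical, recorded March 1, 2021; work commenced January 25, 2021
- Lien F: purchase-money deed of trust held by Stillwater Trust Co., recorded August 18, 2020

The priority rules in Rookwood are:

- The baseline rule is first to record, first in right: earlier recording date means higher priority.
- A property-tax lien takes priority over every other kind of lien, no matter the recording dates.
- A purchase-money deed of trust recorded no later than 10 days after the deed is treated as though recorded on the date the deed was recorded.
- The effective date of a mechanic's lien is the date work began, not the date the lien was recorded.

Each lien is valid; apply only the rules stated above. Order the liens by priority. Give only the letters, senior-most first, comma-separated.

B, C, D, F, A, E

First, effective dates: D relates back to July 21, 2020 (work commenced); E is treated as recorded January 25, 2021, the work-commencement date; F relates back to the deed date August 14, 2020.
B, as a property-tax lien, has superpriority and ranks first.
The other liens, earliest effective date first: C (February 5, 2020), D (July 21, 2020), F (August 14, 2020), A (December 6, 2020), E (January 25, 2021).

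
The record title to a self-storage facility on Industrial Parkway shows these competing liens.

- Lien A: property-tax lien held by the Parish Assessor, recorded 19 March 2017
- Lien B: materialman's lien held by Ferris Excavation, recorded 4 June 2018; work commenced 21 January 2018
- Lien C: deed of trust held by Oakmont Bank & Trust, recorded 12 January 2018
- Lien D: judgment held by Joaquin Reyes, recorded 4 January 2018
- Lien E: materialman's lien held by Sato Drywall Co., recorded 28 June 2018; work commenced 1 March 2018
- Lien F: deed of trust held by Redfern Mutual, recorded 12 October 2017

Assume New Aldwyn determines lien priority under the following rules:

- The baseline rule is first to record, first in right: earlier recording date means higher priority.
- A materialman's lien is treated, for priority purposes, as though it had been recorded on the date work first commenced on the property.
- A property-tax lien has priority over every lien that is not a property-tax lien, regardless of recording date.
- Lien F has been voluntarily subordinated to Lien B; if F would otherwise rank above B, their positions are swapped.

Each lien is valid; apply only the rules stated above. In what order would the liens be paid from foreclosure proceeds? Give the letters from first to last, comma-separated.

A, B, D, C, F, E

Effective dates: B relates back to 21 January 2018 (work commenced); E is treated as recorded 1 March 2018, the work-commencement date.
A is a property-tax lien, so it outranks all other liens regardless of date.
The other liens, earliest effective date first: F (12 October 2017), D (4 January 2018), C (12 January 2018), B (21 January 2018), E (1 March 2018).
Because F would otherwise rank above B, the subordination swaps them.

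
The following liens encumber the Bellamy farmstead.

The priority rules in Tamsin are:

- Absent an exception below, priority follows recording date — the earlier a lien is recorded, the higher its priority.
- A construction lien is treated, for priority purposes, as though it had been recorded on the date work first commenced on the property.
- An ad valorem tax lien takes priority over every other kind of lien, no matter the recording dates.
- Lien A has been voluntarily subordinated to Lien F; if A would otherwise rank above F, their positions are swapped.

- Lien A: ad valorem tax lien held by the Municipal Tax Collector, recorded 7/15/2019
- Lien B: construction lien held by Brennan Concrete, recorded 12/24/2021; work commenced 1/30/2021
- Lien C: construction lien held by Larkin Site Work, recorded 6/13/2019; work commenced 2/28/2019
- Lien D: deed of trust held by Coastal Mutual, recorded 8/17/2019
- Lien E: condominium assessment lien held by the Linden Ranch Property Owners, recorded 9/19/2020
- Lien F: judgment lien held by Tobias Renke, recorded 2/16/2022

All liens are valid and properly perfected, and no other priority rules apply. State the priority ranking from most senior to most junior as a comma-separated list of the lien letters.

F, C, D, E, B, A

Effective dates after the stated exceptions: B is treated as recorded 1/30/2021, the work-commencement date; C's effective date is 2/28/2019, when work began.
A is an ad valorem tax lien and takes priority over every other lien.
The other liens, earliest effective date first: C (2/28/2019), D (8/17/2019), E (9/19/2020), B (1/30/2021), F (2/16/2022).
A would otherwise be senior to F, so under the subordination agreement A and F exchange positions.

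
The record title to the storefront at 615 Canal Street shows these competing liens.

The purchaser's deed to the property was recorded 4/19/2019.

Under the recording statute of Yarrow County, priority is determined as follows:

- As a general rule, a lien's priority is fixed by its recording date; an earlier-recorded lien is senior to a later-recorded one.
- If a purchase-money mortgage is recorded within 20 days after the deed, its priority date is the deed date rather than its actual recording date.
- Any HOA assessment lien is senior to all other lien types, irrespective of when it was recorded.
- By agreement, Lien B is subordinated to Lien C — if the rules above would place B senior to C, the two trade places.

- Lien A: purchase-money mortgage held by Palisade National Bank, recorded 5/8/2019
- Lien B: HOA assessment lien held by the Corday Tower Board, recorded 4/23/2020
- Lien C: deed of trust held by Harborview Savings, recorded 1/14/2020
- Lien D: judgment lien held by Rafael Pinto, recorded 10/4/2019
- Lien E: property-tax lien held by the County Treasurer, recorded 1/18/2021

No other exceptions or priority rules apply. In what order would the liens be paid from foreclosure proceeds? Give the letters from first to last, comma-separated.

Effective dates: A was recorded within the 20-day window, so its effective date is the deed date 4/19/2019.
As an HOA assessment lien, B is senior to every other lien.
Remaining liens by effective date: A (4/19/2019), D (10/4/2019), C (1/14/2020), E (1/18/2021).
The subordination applies — B was senior to C — so B and C swap.

C, A, D, B, E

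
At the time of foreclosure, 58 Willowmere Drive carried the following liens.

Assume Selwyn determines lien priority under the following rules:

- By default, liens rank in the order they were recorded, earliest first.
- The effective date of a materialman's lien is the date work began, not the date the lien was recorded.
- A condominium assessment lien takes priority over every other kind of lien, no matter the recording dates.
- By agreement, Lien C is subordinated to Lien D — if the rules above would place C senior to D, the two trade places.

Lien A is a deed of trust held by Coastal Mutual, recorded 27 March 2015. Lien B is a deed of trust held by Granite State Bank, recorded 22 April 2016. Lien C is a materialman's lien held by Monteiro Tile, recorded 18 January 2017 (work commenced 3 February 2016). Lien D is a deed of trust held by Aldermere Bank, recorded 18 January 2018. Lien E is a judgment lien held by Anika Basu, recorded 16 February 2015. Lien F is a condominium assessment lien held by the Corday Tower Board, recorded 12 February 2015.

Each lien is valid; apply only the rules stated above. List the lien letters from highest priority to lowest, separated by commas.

F, E, A, D, B, C

First, effective dates: C's effective date is 3 February 2016, when work began.
As a condominium assessment lien, F is senior to every other lien.
The other liens, earliest effective date first: E (16 February 2015), A (27 March 2015), C (3 February 2016), B (22 April 2016), D (18 January 2018).
C is senior to D before the subordination, so the two trade places.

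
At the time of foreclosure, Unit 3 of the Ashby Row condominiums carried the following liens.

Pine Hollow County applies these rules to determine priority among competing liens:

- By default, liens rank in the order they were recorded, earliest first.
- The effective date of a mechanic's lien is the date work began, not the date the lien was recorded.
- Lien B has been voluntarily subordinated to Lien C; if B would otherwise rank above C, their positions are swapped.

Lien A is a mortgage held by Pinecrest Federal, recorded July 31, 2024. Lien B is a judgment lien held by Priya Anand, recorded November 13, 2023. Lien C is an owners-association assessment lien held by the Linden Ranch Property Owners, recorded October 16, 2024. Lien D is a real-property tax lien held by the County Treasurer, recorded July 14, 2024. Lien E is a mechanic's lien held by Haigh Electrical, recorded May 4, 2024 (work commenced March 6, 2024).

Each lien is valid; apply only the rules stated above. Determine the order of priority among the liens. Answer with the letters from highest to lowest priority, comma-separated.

Effective dates after the stated exceptions: E's effective date is March 6, 2024, when work began.
By effective date, earliest first: B (November 13, 2023), E (March 6, 2024), D (July 14, 2024), A (July 31, 2024), C (October 16, 2024).
Because B would otherwise rank above C, the subordination swaps them.

C, E, D, A, B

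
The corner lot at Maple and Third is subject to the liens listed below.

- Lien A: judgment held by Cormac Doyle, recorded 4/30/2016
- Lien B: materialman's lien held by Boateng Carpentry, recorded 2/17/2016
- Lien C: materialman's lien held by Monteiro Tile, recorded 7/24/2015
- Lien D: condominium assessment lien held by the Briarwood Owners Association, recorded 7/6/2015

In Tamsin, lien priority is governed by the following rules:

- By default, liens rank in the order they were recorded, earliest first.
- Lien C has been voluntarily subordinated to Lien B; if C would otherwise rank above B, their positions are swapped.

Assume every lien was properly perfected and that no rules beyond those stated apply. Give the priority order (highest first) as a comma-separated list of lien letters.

By effective date: D (7/6/2015), C (7/24/2015), B (2/17/2016), A (4/30/2016).
C is senior to B before the subordination, so the two trade places.

D, B, C, A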